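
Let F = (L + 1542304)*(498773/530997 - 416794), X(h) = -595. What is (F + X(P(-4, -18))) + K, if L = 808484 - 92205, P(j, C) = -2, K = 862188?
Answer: -166619930821972138/176999 ≈ -9.4136e+11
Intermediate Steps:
L = 716279
F = -166620083323071545/176999 (F = (716279 + 1542304)*(498773/530997 - 416794) = 2258583*(498773*(1/530997) - 416794) = 2258583*(498773/530997 - 416794) = 2258583*(-221315864845/530997) = -166620083323071545/176999 ≈ -9.4136e+11)
(F + X(P(-4, -18))) + K = (-166620083323071545/176999 - 595) + 862188 = -166620083428385950/176999 + 862188 = -166619930821972138/176999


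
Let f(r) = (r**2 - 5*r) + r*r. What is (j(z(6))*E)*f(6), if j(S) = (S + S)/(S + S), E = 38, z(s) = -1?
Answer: 1596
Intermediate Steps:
j(S) = 1 (j(S) = (2*S)/((2*S)) = (2*S)*(1/(2*S)) = 1)
f(r) = -5*r + 2*r**2 (f(r) = (r**2 - 5*r) + r**2 = -5*r + 2*r**2)
(j(z(6))*E)*f(6) = (1*38)*(6*(-5 + 2*6)) = 38*(6*(-5 + 12)) = 38*(6*7) = 38*42 = 1596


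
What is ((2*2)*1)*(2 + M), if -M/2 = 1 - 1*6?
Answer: 48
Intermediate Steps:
M = 10 (M = -2*(1 - 1*6) = -2*(1 - 6) = -2*(-5) = 10)
((2*2)*1)*(2 + M) = ((2*2)*1)*(2 + 10) = (4*1)*12 = 4*12 = 48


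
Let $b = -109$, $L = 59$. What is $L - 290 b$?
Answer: $31669$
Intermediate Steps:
$L - 290 b = 59 - -31610 = 59 + 31610 = 31669$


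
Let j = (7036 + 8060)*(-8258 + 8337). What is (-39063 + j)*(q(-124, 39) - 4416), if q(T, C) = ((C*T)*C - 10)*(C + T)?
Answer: 18488373892254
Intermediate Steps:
q(T, C) = (-10 + T*C²)*(C + T) (q(T, C) = (T*C² - 10)*(C + T) = (-10 + T*C²)*(C + T))
j = 1192584 (j = 15096*79 = 1192584)
(-39063 + j)*(q(-124, 39) - 4416) = (-39063 + 1192584)*((-10*39 - 10*(-124) - 124*39³ + 39²*(-124)²) - 4416) = 1153521*((-390 + 1240 - 124*59319 + 1521*15376) - 4416) = 1153521*((-390 + 1240 - 7355556 + 23386896) - 4416) = 1153521*(16032190 - 4416) = 1153521*16027774 = 18488373892254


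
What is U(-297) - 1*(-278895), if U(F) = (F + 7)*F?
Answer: 365025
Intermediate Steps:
U(F) = F*(7 + F) (U(F) = (7 + F)*F = F*(7 + F))
U(-297) - 1*(-278895) = -297*(7 - 297) - 1*(-278895) = -297*(-290) + 278895 = 86130 + 278895 = 365025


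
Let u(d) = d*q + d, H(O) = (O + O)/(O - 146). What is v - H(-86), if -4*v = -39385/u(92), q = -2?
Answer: -1150077/10672 ≈ -107.77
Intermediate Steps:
H(O) = 2*O/(-146 + O) (H(O) = (2*O)/(-146 + O) = 2*O/(-146 + O))
u(d) = -d (u(d) = d*(-2) + d = -2*d + d = -d)
v = -39385/368 (v = -(-39385)/(4*((-1*92))) = -(-39385)/(4*(-92)) = -(-39385)*(-1)/(4*92) = -1/4*39385/92 = -39385/368 ≈ -107.02)
v - H(-86) = -39385/368 - 2*(-86)/(-146 - 86) = -39385/368 - 2*(-86)/(-232) = -39385/368 - 2*(-86)*(-1)/232 = -39385/368 - 1*43/58 = -39385/368 - 43/58 = -1150077/10672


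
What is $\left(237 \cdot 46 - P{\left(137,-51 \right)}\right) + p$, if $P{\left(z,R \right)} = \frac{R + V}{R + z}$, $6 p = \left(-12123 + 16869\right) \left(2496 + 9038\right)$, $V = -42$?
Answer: $\frac{785549549}{86} \approx 9.1343 \cdot 10^{6}$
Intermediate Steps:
$p = 9123394$ ($p = \frac{\left(-12123 + 16869\right) \left(2496 + 9038\right)}{6} = \frac{4746 \cdot 11534}{6} = \frac{1}{6} \cdot 54740364 = 9123394$)
$P{\left(z,R \right)} = \frac{-42 + R}{R + z}$ ($P{\left(z,R \right)} = \frac{R - 42}{R + z} = \frac{-42 + R}{R + z}$)
$\left(237 \cdot 46 - P{\left(137,-51 \right)}\right) + p = \left(237 \cdot 46 - \frac{-42 - 51}{-51 + 137}\right) + 9123394 = \left(10902 - \frac{1}{86} \left(-93\right)\right) + 9123394 = \left(10902 - - \frac{93}{86}\right) + 9123394 = \left(10902 + \frac{93}{86}\right) + 9123394 = \frac{937665}{86} + 9123394 = \frac{785549549}{86}$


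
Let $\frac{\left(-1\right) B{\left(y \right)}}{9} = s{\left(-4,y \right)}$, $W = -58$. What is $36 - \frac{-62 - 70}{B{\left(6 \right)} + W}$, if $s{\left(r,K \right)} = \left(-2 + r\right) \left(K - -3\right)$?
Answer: $\frac{3885}{107} \approx 36.308$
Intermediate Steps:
$s{\left(r,K \right)} = \left(-2 + r\right) \left(3 + K\right)$ ($s{\left(r,K \right)} = \left(-2 + r\right) \left(K + \left(-2 + 5\right)\right) = \left(-2 + r\right) \left(K + 3\right) = \left(-2 + r\right) \left(3 + K\right)$)
$B{\left(y \right)} = 162 + 54 y$ ($B{\left(y \right)} = - 9 \left(-6 - 2 y + 3 \left(-4\right) + y \left(-4\right)\right) = - 9 \left(-6 - 2 y - 12 - 4 y\right) = - 9 \left(-18 - 6 y\right) = 162 + 54 y$)
$36 - \frac{-62 - 70}{B{\left(6 \right)} + W} = 36 - \frac{-62 - 70}{\left(162 + 54 \cdot 6\right) - 58} = 36 - - \frac{132}{\left(162 + 324\right) - 58} = 36 - - \frac{132}{486 - 58} = 36 - - \frac{132}{428} = 36 - \left(-132\right) \frac{1}{428} = 36 - - \frac{33}{107} = 36 + \frac{33}{107} = \frac{3885}{107}$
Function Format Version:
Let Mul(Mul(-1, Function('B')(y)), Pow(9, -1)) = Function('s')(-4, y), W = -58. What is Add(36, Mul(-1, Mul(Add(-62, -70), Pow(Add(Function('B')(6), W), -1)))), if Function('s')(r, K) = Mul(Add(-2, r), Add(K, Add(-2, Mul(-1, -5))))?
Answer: Rational(3885, 107) ≈ 36.308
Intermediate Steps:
Function('s')(r, K) = Mul(Add(-2, r), Add(3, K)) (Function('s')(r, K) = Mul(Add(-2, r), Add(K, Add(-2, 5))) = Mul(Add(-2, r), Add(K, 3)) = Mul(Add(-2, r), Add(3, K)))
Function('B')(y) = Add(162, Mul(54, y)) (Function('B')(y) = Mul(-9, Add(-6, Mul(-2, y), Mul(3, -4), Mul(y, -4))) = Mul(-9, Add(-6, Mul(-2, y), -12, Mul(-4, y))) = Mul(-9, Add(-18, Mul(-6, y))) = Add(162, Mul(54, y)))
Add(36, Mul(-1, Mul(Add(-62, -70), Pow(Add(Function('B')(6), W), -1)))) = Add(36, Mul(-1, Mul(Add(-62, -70), Pow(Add(Add(162, Mul(54, 6)), -58), -1)))) = Add(36, Mul(-1, Mul(-132, Pow(Add(Add(162, 324), -58), -1)))) = Add(36, Mul(-1, Mul(-132, Pow(Add(486, -58), -1)))) = Add(36, Mul(-1, Mul(-132, Pow(428, -1)))) = Add(36, Mul(-1, Mul(-132, Rational(1, 428)))) = Add(36, Mul(-1, Rational(-33, 107))) = Add(36, Rational(33, 107)) = Rational(3885, 107)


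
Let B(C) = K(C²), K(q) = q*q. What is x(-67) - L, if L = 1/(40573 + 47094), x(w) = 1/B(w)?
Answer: -20063454/1766588324707 ≈ -1.1357e-5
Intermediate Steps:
K(q) = q²
B(C) = C⁴ (B(C) = (C²)² = C⁴)
x(w) = w⁻⁴ (x(w) = 1/(w⁴) = w⁻⁴)
L = 1/87667 ≈ 1.1407e-5
x(-67) - L = (-67)⁻⁴ - 1*1/87667 = 1/20151121 - 1/87667 = -20063454/1766588324707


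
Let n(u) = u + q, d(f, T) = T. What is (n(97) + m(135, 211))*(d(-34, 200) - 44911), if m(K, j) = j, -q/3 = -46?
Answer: -19941106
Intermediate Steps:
q = 138 (q = -3*(-46) = 138)
n(u) = 138 + u (n(u) = u + 138 = 138 + u)
(n(97) + m(135, 211))*(d(-34, 200) - 44911) = ((138 + 97) + 211)*(200 - 44911) = (235 + 211)*(-44711) = 446*(-44711) = -19941106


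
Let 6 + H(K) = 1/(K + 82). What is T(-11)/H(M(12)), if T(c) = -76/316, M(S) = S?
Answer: 1786/44477 ≈ 0.040156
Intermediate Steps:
H(K) = -6 + 1/(82 + K) (H(K) = -6 + 1/(K + 82) = -6 + 1/(82 + K))
T(c) = -19/79 (T(c) = -76*1/316 = -19/79)
T(-11)/H(M(12)) = -19*(82 + 12)/(-491 - 6*12)/79 = -19*94/(-491 - 72)/79 = -19/(79*((1/94)*(-563))) = -19/(79*(-563/94)) = -19/79*(-94/563) = 1786/44477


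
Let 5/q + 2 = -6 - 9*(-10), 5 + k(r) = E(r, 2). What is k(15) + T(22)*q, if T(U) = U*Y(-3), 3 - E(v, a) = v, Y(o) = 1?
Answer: -642/41 ≈ -15.659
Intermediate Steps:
E(v, a) = 3 - v
k(r) = -2 - r (k(r) = -5 + (3 - r) = -2 - r)
q = 5/82 (q = 5/(-2 + (-6 - 9*(-10))) = 5/(-2 + (-6 + 90)) = 5/(-2 + 84) = 5/82 ≈ 0.060976)
T(U) = U (T(U) = U*1 = U)
k(15) + T(22)*q = (-2 - 1*15) + 22*(5/82) = (-2 - 15) + 55/41 = -17 + 55/41 = -642/41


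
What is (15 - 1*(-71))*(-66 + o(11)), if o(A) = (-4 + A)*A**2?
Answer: 67166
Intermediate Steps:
o(A) = A**2*(-4 + A)
(15 - 1*(-71))*(-66 + o(11)) = (15 - 1*(-71))*(-66 + 11**2*(-4 + 11)) = (15 + 71)*(-66 + 121*7) = 86*(-66 + 847) = 86*781 = 67166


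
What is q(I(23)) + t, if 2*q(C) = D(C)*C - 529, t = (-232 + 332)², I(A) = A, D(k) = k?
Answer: 10000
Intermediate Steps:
t = 10000 (t = 100² = 10000)
q(C) = -529/2 + C²/2 (q(C) = (C*C - 529)/2 = (C² - 529)/2 = (-529 + C²)/2 = -529/2 + C²/2)
q(I(23)) + t = (-529/2 + (½)*23²) + 10000 = (-529/2 + (½)*529) + 10000 = (-529/2 + 529/2) + 10000 = 0 + 10000 = 10000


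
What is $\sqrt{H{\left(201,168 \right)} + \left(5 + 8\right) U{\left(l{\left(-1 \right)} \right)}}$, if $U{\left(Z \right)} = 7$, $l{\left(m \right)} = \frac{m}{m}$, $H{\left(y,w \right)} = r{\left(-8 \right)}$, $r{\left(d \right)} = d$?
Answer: $\sqrt{83} \approx 9.1104$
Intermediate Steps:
$H{\left(y,w \right)} = -8$
$l{\left(m \right)} = 1$
$\sqrt{H{\left(201,168 \right)} + \left(5 + 8\right) U{\left(l{\left(-1 \right)} \right)}} = \sqrt{-8 + \left(5 + 8\right) 7} = \sqrt{-8 + 13 \cdot 7} = \sqrt{-8 + 91} = \sqrt{83}$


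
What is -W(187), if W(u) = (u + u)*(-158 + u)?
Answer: -10846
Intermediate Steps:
W(u) = 2*u*(-158 + u) (W(u) = (2*u)*(-158 + u) = 2*u*(-158 + u))
-W(187) = -2*187*(-158 + 187) = -2*187*29 = -1*10846 = -10846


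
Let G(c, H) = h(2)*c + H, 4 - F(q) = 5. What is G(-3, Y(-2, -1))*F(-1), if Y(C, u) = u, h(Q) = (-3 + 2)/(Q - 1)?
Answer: -2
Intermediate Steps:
h(Q) = -1/(-1 + Q)
F(q) = -1 (F(q) = 4 - 1*5 = 4 - 5 = -1)
G(c, H) = H - c (G(c, H) = (-1/(-1 + 2))*c + H = (-1/1)*c + H = (-1*1)*c + H = -c + H = H - c)
G(-3, Y(-2, -1))*F(-1) = (-1 - 1*(-3))*(-1) = (-1 + 3)*(-1) = 2*(-1) = -2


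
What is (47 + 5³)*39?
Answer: 6708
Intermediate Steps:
(47 + 5³)*39 = (47 + 125)*39 = 172*39 = 6708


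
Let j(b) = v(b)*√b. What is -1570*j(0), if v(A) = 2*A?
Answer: 0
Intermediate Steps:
j(b) = 2*b^(3/2) (j(b) = (2*b)*√b = 2*b^(3/2))
-1570*j(0) = -3140*0^(3/2) = -3140*0 = -1570*0 = 0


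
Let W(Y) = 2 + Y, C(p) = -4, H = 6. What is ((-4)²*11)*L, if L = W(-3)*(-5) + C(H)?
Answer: 176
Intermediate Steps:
L = 1 (L = (2 - 3)*(-5) - 4 = -1*(-5) - 4 = 5 - 4 = 1)
((-4)²*11)*L = ((-4)²*11)*1 = (16*11)*1 = 176*1 = 176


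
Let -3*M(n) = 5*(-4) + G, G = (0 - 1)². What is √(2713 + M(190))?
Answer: √24474/3 ≈ 52.147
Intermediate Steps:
G = 1 (G = (-1)² = 1)
M(n) = 19/3 (M(n) = -(5*(-4) + 1)/3 = -(-20 + 1)/3 = -⅓*(-19) = 19/3)
√(2713 + M(190)) = √(2713 + 19/3) = √(8158/3) = √24474/3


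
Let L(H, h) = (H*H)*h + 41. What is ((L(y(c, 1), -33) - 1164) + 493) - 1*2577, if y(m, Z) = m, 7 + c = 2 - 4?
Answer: -5880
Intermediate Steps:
c = -9 (c = -7 + (2 - 4) = -7 - 2 = -9)
L(H, h) = 41 + h*H² (L(H, h) = H²*h + 41 = h*H² + 41 = 41 + h*H²)
((L(y(c, 1), -33) - 1164) + 493) - 1*2577 = (((41 - 33*(-9)²) - 1164) + 493) - 1*2577 = (((41 - 33*81) - 1164) + 493) - 2577 = (((41 - 2673) - 1164) + 493) - 2577 = ((-2632 - 1164) + 493) - 2577 = (-3796 + 493) - 2577 = -3303 - 2577 = -5880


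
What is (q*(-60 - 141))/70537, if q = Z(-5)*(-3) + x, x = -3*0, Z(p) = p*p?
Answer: 15075/70537 ≈ 0.21372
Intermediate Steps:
Z(p) = p**2
x = 0
q = -75 (q = (-5)**2*(-3) + 0 = 25*(-3) + 0 = -75 + 0 = -75)
(q*(-60 - 141))/70537 = -75*(-60 - 141)/70537 = -75*(-201)*(1/70537) = 15075*(1/70537) = 15075/70537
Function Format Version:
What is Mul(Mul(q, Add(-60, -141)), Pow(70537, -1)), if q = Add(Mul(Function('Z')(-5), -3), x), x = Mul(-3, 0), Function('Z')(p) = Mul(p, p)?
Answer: Rational(15075, 70537) ≈ 0.21372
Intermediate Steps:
Function('Z')(p) = Pow(p, 2)
x = 0
q = -75 (q = Add(Mul(Pow(-5, 2), -3), 0) = Add(Mul(25, -3), 0) = Add(-75, 0) = -75)
Mul(Mul(q, Add(-60, -141)), Pow(70537, -1)) = Mul(Mul(-75, Add(-60, -141)), Pow(70537, -1)) = Mul(Mul(-75, -201), Rational(1, 70537)) = Mul(15075, Rational(1, 70537)) = Rational(15075, 70537)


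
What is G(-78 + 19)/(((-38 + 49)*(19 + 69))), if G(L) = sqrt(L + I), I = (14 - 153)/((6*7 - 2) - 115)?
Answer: I*sqrt(12858)/14520 ≈ 0.0078094*I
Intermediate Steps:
I = 139/75 (I = -139/((42 - 2) - 115) = -139/(40 - 115) = -139/(-75) = -139*(-1/75) = 139/75 ≈ 1.8533)
G(L) = sqrt(139/75 + L) (G(L) = sqrt(L + 139/75) = sqrt(139/75 + L))
G(-78 + 19)/(((-38 + 49)*(19 + 69))) = (sqrt(417 + 225*(-78 + 19))/15)/(((-38 + 49)*(19 + 69))) = (sqrt(417 + 225*(-59))/15)/((11*88)) = (sqrt(417 - 13275)/15)/968 = (sqrt(-12858)/15)*(1/968) = ((I*sqrt(12858))/15)*(1/968) = (I*sqrt(12858)/15)*(1/968) = I*sqrt(12858)/14520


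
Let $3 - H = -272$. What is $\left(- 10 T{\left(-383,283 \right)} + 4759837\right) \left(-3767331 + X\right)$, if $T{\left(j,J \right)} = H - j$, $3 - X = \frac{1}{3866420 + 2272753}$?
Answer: $- \frac{36644883638780433155}{2046391} \approx -1.7907 \cdot 10^{13}$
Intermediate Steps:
$H = 275$ ($H = 3 - -272 = 3 + 272 = 275$)
$X = \frac{18417518}{6139173}$ ($X = 3 - \frac{1}{3866420 + 2272753} = 3 - \frac{1}{6139173} = \frac{18417518}{6139173} \approx 3.0$)
$T{\left(j,J \right)} = 275 - j$
$\left(- 10 T{\left(-383,283 \right)} + 4759837\right) \left(-3767331 + X\right) = \left(- 10 \left(275 - -383\right) + 4759837\right) \left(-3767331 + \frac{18417518}{6139173}\right) = \left(- 10 \left(275 + 383\right) + 4759837\right) \left(- \frac{23128278339745}{6139173}\right) = \left(\left(-10\right) 658 + 4759837\right) \left(- \frac{23128278339745}{6139173}\right) = \left(-6580 + 4759837\right) \left(- \frac{23128278339745}{6139173}\right) = 4753257 \left(- \frac{23128278339745}{6139173}\right) = - \frac{36644883638780433155}{2046391}$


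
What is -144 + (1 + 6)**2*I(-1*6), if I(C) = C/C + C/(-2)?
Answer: 52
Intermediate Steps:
I(C) = 1 - C/2 (I(C) = 1 + C*(-1/2) = 1 - C/2)
-144 + (1 + 6)**2*I(-1*6) = -144 + (1 + 6)**2*(1 - (-1)*6/2) = -144 + 7**2*(1 - 1/2*(-6)) = -144 + 49*(1 + 3) = -144 + 49*4 = -144 + 196 = 52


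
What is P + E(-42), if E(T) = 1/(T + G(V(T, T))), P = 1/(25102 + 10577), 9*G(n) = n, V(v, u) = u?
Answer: -15271/713580 ≈ -0.021401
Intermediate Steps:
G(n) = n/9
P = 1/35679 ≈ 2.8028e-5
E(T) = 9/(10*T) (E(T) = 1/(T + T/9) = 1/(10*T/9) = 9/(10*T))
P + E(-42) = 1/35679 + (9/10)/(-42) = 1/35679 + (9/10)*(-1/42) = 1/35679 - 3/140 = -15271/713580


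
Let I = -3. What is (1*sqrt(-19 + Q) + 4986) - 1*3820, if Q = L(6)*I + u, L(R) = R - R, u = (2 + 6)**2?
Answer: 1166 + 3*sqrt(5) ≈ 1172.7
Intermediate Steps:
u = 64 (u = 8**2 = 64)
L(R) = 0
Q = 64 (Q = 0*(-3) + 64 = 0 + 64 = 64)
(1*sqrt(-19 + Q) + 4986) - 1*3820 = (1*sqrt(-19 + 64) + 4986) - 1*3820 = (1*sqrt(45) + 4986) - 3820 = (1*(3*sqrt(5)) + 4986) - 3820 = (3*sqrt(5) + 4986) - 3820 = (4986 + 3*sqrt(5)) - 3820 = 1166 + 3*sqrt(5)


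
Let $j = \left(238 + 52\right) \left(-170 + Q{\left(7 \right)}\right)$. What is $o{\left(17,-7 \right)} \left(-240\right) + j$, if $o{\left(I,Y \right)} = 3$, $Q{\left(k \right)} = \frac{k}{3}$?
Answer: $- \frac{148030}{3} \approx -49343.0$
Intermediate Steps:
$Q{\left(k \right)} = \frac{k}{3}$ ($Q{\left(k \right)} = k \frac{1}{3} = \frac{k}{3}$)
$j = - \frac{145870}{3}$ ($j = \left(238 + 52\right) \left(-170 + \frac{1}{3} \cdot 7\right) = 290 \left(-170 + \frac{7}{3}\right) = 290 \left(- \frac{503}{3}\right) = - \frac{145870}{3} \approx -48623.0$)
$o{\left(17,-7 \right)} \left(-240\right) + j = 3 \left(-240\right) - \frac{145870}{3} = -720 - \frac{145870}{3} = - \frac{148030}{3}$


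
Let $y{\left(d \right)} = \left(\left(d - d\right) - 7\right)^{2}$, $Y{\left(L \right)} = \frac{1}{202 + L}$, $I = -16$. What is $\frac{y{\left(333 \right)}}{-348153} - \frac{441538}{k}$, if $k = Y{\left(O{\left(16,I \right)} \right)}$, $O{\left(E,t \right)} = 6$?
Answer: $- \frac{31974338097361}{348153} \approx -9.184 \cdot 10^{7}$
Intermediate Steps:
$k = \frac{1}{208}$ ($k = \frac{1}{202 + 6} = \frac{1}{208} \approx 0.0048077$)
$y{\left(d \right)} = 49$ ($y{\left(d \right)} = \left(0 - 7\right)^{2} = \left(-7\right)^{2} = 49$)
$\frac{y{\left(333 \right)}}{-348153} - \frac{441538}{k} = \frac{49}{-348153} - 441538 \frac{1}{\frac{1}{208}} = 49 \left(- \frac{1}{348153}\right) - 91839904 = - \frac{49}{348153} - 91839904 = - \frac{31974338097361}{348153}$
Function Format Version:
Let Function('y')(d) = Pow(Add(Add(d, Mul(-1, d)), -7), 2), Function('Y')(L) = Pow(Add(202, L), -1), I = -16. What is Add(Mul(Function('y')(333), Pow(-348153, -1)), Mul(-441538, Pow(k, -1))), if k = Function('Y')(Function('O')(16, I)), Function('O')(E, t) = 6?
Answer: Rational(-31974338097361, 348153) ≈ -9.1840e+7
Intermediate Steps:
k = Rational(1, 208) (k = Pow(Add(202, 6), -1) = Pow(208, -1) = Rational(1, 208) ≈ 0.0048077)
Function('y')(d) = 49 (Function('y')(d) = Pow(Add(0, -7), 2) = Pow(-7, 2) = 49)
Add(Mul(Function('y')(333), Pow(-348153, -1)), Mul(-441538, Pow(k, -1))) = Add(Mul(49, Pow(-348153, -1)), Mul(-441538, Pow(Rational(1, 208), -1))) = Add(Mul(49, Rational(-1, 348153)), Mul(-441538, 208)) = Add(Rational(-49, 348153), -91839904) = Rational(-31974338097361, 348153)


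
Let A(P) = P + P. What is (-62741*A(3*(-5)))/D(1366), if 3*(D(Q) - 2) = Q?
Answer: 403335/98 ≈ 4115.7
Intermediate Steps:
A(P) = 2*P
D(Q) = 2 + Q/3
(-62741*A(3*(-5)))/D(1366) = (-125482*3*(-5))/(2 + (⅓)*1366) = (-125482*(-15))/(2 + 1366/3) = (-62741*(-30))/(1372/3) = 1882230*(3/1372) = 403335/98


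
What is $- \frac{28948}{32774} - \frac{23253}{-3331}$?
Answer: $\frac{332834017}{54585097} \approx 6.0975$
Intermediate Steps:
$- \frac{28948}{32774} - \frac{23253}{-3331} = \left(-28948\right) \frac{1}{32774} - - \frac{23253}{3331} = - \frac{14474}{16387} + \frac{23253}{3331} = \frac{332834017}{54585097}$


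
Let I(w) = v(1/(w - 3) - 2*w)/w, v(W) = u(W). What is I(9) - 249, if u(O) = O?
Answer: -13553/54 ≈ -250.98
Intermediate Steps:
v(W) = W
I(w) = (1/(-3 + w) - 2*w)/w (I(w) = (1/(w - 3) - 2*w)/w = (1/(-3 + w) - 2*w)/w)
I(9) - 249 = (1 - 2*9*(-3 + 9))/(9*(-3 + 9)) - 249 = (⅑)*(1 - 2*9*6)/6 - 249 = (⅑)*(⅙)*(1 - 108) - 249 = (⅑)*(⅙)*(-107) - 249 = -107/54 - 249 = -13553/54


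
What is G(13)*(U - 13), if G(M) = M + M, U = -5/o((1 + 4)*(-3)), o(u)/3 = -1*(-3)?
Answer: -3172/9 ≈ -352.44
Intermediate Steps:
o(u) = 9 (o(u) = 3*(-1*(-3)) = 3*3 = 9)
U = -5/9 ≈ -0.55556
G(M) = 2*M
G(13)*(U - 13) = (2*13)*(-5/9 - 13) = 26*(-122/9) = -3172/9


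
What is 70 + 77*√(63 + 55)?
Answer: 70 + 77*√118 ≈ 906.43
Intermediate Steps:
70 + 77*√(63 + 55) = 70 + 77*√118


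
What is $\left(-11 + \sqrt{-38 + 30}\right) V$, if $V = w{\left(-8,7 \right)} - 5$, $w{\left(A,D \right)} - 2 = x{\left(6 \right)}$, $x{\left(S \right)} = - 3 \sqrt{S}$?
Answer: $3 \left(1 + \sqrt{6}\right) \left(11 - 2 i \sqrt{2}\right) \approx 113.83 - 29.27 i$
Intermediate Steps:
$w{\left(A,D \right)} = 2 - 3 \sqrt{6}$
$V = -3 - 3 \sqrt{6}$ ($V = \left(2 - 3 \sqrt{6}\right) - 5 = -3 - 3 \sqrt{6} \approx -10.348$)
$\left(-11 + \sqrt{-38 + 30}\right) V = \left(-11 + \sqrt{-38 + 30}\right) \left(-3 - 3 \sqrt{6}\right) = \left(-11 + \sqrt{-8}\right) \left(-3 - 3 \sqrt{6}\right) = \left(-11 + 2 i \sqrt{2}\right) \left(-3 - 3 \sqrt{6}\right)$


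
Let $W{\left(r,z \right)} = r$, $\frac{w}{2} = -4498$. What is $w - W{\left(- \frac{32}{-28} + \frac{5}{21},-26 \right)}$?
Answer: $- \frac{188945}{21} \approx -8997.4$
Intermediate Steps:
$w = -8996$ ($w = 2 \left(-4498\right) = -8996$)
$w - W{\left(- \frac{32}{-28} + \frac{5}{21},-26 \right)} = -8996 - \left(- \frac{32}{-28} + \frac{5}{21}\right) = -8996 - \left(\left(-32\right) \left(- \frac{1}{28}\right) + 5 \cdot \frac{1}{21}\right) = -8996 - \left(\frac{8}{7} + \frac{5}{21}\right) = -8996 - \frac{29}{21} = - \frac{188945}{21}$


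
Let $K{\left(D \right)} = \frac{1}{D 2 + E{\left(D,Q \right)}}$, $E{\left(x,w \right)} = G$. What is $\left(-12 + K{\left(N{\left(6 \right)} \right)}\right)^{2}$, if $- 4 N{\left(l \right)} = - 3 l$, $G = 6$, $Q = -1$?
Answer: $\frac{32041}{225} \approx 142.4$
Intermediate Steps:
$E{\left(x,w \right)} = 6$
$N{\left(l \right)} = \frac{3 l}{4}$ ($N{\left(l \right)} = - \frac{\left(-3\right) l}{4} = \frac{3 l}{4}$)
$K{\left(D \right)} = \frac{1}{6 + 2 D}$ ($K{\left(D \right)} = \frac{1}{D 2 + 6} = \frac{1}{2 D + 6} = \frac{1}{6 + 2 D}$)
$\left(-12 + K{\left(N{\left(6 \right)} \right)}\right)^{2} = \left(-12 + \frac{1}{2 \left(3 + \frac{3}{4} \cdot 6\right)}\right)^{2} = \left(-12 + \frac{1}{2 \left(3 + \frac{9}{2}\right)}\right)^{2} = \left(-12 + \frac{1}{2 \cdot \frac{15}{2}}\right)^{2} = \left(-12 + \frac{1}{2} \cdot \frac{2}{15}\right)^{2} = \left(-12 + \frac{1}{15}\right)^{2} = \left(- \frac{179}{15}\right)^{2} = \frac{32041}{225}$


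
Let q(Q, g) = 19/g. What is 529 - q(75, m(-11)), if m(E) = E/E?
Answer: 510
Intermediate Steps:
m(E) = 1
529 - q(75, m(-11)) = 529 - 19/1 = 529 - 19 = 510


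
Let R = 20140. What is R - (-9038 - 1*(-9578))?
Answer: 19600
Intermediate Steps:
R - (-9038 - 1*(-9578)) = 20140 - (-9038 - 1*(-9578)) = 20140 - (-9038 + 9578) = 20140 - 1*540 = 20140 - 540 = 19600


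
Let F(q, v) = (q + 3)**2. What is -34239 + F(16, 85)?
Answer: -33878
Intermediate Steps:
F(q, v) = (3 + q)**2
-34239 + F(16, 85) = -34239 + (3 + 16)**2 = -34239 + 19**2 = -34239 + 361 = -33878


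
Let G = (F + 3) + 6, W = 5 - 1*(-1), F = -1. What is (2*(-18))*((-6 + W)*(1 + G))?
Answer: 0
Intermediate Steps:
W = 6 (W = 5 + 1 = 6)
G = 8 (G = (-1 + 3) + 6 = 2 + 6 = 8)
(2*(-18))*((-6 + W)*(1 + G)) = (2*(-18))*((-6 + 6)*(1 + 8)) = -0*9 = -36*0 = 0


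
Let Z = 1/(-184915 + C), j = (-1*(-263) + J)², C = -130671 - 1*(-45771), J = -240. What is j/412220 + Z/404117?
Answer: 2307219271503/1797886455379924 ≈ 0.0012833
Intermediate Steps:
C = -84900 (C = -130671 + 45771 = -84900)
j = 529 (j = (-1*(-263) - 240)² = (263 - 240)² = 23² = 529)
Z = -1/269815 (Z = 1/(-184915 - 84900) = 1/(-269815) = -1/269815 ≈ -3.7062e-6)
j/412220 + Z/404117 = 529/412220 - 1/269815/404117 = 529*(1/412220) - 1/269815*1/404117 = 529/412220 - 1/109036828355 = 2307219271503/1797886455379924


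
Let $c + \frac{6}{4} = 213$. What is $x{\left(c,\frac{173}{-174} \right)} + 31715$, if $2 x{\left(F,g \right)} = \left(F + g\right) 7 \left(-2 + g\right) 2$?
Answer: $\frac{206655256}{7569} \approx 27303.0$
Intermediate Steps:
$c = \frac{423}{2}$ ($c = - \frac{3}{2} + 213 = \frac{423}{2} \approx 211.5$)
$x{\left(F,g \right)} = \frac{\left(-4 + 2 g\right) \left(7 F + 7 g\right)}{2}$ ($x{\left(F,g \right)} = \frac{\left(F + g\right) 7 \left(-2 + g\right) 2}{2} = \frac{\left(7 F + 7 g\right) \left(-4 + 2 g\right)}{2} = \frac{\left(-4 + 2 g\right) \left(7 F + 7 g\right)}{2}$)
$x{\left(c,\frac{173}{-174} \right)} + 31715 = \left(\left(-14\right) \frac{423}{2} - 14 \frac{173}{-174} + 7 \left(\frac{173}{-174}\right)^{2} + 7 \cdot \frac{423}{2} \frac{173}{-174}\right) + 31715 = \left(-2961 - 14 \cdot 173 \left(- \frac{1}{174}\right) + 7 \left(173 \left(- \frac{1}{174}\right)\right)^{2} + 7 \cdot \frac{423}{2} \cdot 173 \left(- \frac{1}{174}\right)\right) + 31715 = \left(-2961 - - \frac{1211}{87} + 7 \left(- \frac{173}{174}\right)^{2} + 7 \cdot \frac{423}{2} \left(- \frac{173}{174}\right)\right) + 31715 = \left(-2961 + \frac{1211}{87} + 7 \cdot \frac{29929}{30276} - \frac{170751}{116}\right) + 31715 = \left(-2961 + \frac{1211}{87} + \frac{209503}{30276} - \frac{170751}{116}\right) + 31715 = - \frac{33395579}{7569} + 31715 = \frac{206655256}{7569}$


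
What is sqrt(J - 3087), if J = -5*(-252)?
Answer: 3*I*sqrt(203) ≈ 42.743*I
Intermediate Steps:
J = 1260
sqrt(J - 3087) = sqrt(1260 - 3087) = sqrt(-1827) = 3*I*sqrt(203)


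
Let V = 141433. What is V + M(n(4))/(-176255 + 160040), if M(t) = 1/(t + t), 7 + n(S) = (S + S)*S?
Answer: 114666804749/810750 ≈ 1.4143e+5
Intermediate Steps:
n(S) = -7 + 2*S**2 (n(S) = -7 + (S + S)*S = -7 + (2*S)*S = -7 + 2*S**2)
M(t) = 1/(2*t)
V + M(n(4))/(-176255 + 160040) = 141433 + (1/(2*(-7 + 2*4**2)))/(-176255 + 160040) = 141433 + (1/(2*(-7 + 2*16)))/(-16215) = 141433 + (1/(2*(-7 + 32)))*(-1/16215) = 141433 + ((1/2)/25)*(-1/16215) = 141433 + ((1/2)*(1/25))*(-1/16215) = 141433 + (1/50)*(-1/16215) = 141433 - 1/810750 = 114666804749/810750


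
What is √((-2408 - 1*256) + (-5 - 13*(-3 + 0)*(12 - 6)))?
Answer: I*√2435 ≈ 49.346*I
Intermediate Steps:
√((-2408 - 1*256) + (-5 - 13*(-3 + 0)*(12 - 6))) = √((-2408 - 256) + (-5 - (-39)*6)) = √(-2664 + (-5 - 13*(-18))) = √(-2664 + (-5 + 234)) = √(-2664 + 229) = √(-2435) = I*√2435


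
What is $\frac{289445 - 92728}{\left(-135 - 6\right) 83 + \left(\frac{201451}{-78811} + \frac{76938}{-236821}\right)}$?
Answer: $- \frac{3671545726454827}{218479731710182} \approx -16.805$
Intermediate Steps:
$\frac{289445 - 92728}{\left(-135 - 6\right) 83 + \left(\frac{201451}{-78811} + \frac{76938}{-236821}\right)} = \frac{196717}{\left(-141\right) 83 + \left(201451 \left(- \frac{1}{78811}\right) + 76938 \left(- \frac{1}{236821}\right)\right)} = \frac{196717}{-11703 - \frac{53771387989}{18664099831}} = \frac{196717}{- \frac{218479731710182}{18664099831}} = 196717 \left(- \frac{18664099831}{218479731710182}\right) = - \frac{3671545726454827}{218479731710182}$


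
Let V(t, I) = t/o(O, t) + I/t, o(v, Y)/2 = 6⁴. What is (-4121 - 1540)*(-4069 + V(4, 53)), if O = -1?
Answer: 1653090625/72 ≈ 2.2960e+7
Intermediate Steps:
o(v, Y) = 2592 (o(v, Y) = 2*6⁴ = 2*1296 = 2592)
V(t, I) = t/2592 + I/t
(-4121 - 1540)*(-4069 + V(4, 53)) = (-4121 - 1540)*(-4069 + ((1/2592)*4 + 53/4)) = -5661*(-4069 + (1/648 + 53*(¼))) = -5661*(-4069 + (1/648 + 53/4)) = -5661*(-4069 + 8587/648) = -5661*(-2628125/648) = 1653090625/72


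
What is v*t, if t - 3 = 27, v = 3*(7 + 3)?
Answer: 900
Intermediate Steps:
v = 30 (v = 3*10 = 30)
t = 30 (t = 3 + 27 = 30)
v*t = 30*30 = 900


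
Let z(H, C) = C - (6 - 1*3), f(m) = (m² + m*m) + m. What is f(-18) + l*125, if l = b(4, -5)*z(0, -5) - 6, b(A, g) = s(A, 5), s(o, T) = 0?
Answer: -120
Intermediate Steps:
f(m) = m + 2*m² (f(m) = (m² + m²) + m = 2*m² + m = m + 2*m²)
b(A, g) = 0
z(H, C) = -3 + C (z(H, C) = C - (6 - 3) = C - 1*3 = C - 3 = -3 + C)
l = -6 (l = 0*(-3 - 5) - 6 = 0*(-8) - 6 = 0 - 6 = -6)
f(-18) + l*125 = -18*(1 + 2*(-18)) - 6*125 = -18*(1 - 36) - 750 = -18*(-35) - 750 = 630 - 750 = -120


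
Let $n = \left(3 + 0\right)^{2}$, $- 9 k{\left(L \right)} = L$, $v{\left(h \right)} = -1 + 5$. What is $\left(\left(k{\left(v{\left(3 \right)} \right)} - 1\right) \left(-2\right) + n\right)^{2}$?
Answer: $\frac{11449}{81} \approx 141.35$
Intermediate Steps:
$v{\left(h \right)} = 4$
$k{\left(L \right)} = - \frac{L}{9}$
$n = 9$ ($n = 3^{2} = 9$)
$\left(\left(k{\left(v{\left(3 \right)} \right)} - 1\right) \left(-2\right) + n\right)^{2} = \left(\left(\left(- \frac{1}{9}\right) 4 - 1\right) \left(-2\right) + 9\right)^{2} = \left(\left(- \frac{4}{9} - 1\right) \left(-2\right) + 9\right)^{2} = \left(\left(- \frac{13}{9}\right) \left(-2\right) + 9\right)^{2} = \left(\frac{26}{9} + 9\right)^{2} = \left(\frac{107}{9}\right)^{2} = \frac{11449}{81}$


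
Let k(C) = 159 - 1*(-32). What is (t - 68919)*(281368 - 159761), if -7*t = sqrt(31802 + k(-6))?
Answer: -8381032833 - 121607*sqrt(31993)/7 ≈ -8.3841e+9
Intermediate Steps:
k(C) = 191 (k(C) = 159 + 32 = 191)
t = -sqrt(31993)/7 (t = -sqrt(31802 + 191)/7 = -sqrt(31993)/7 ≈ -25.552)
(t - 68919)*(281368 - 159761) = (-sqrt(31993)/7 - 68919)*(281368 - 159761) = (-68919 - sqrt(31993)/7)*121607 = -8381032833 - 121607*sqrt(31993)/7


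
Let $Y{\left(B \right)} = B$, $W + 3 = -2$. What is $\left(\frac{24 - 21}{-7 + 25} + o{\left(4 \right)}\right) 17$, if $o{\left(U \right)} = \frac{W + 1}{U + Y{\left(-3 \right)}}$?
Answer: $- \frac{391}{6} \approx -65.167$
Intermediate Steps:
$W = -5$ ($W = -3 - 2 = -5$)
$o{\left(U \right)} = - \frac{4}{-3 + U}$ ($o{\left(U \right)} = \frac{-5 + 1}{U - 3} = - \frac{4}{-3 + U}$)
$\left(\frac{24 - 21}{-7 + 25} + o{\left(4 \right)}\right) 17 = \left(\frac{24 - 21}{-7 + 25} - \frac{4}{-3 + 4}\right) 17 = \left(\frac{3}{18} - \frac{4}{1}\right) 17 = \left(3 \cdot \frac{1}{18} - 4\right) 17 = \left(\frac{1}{6} - 4\right) 17 = \left(- \frac{23}{6}\right) 17 = - \frac{391}{6}$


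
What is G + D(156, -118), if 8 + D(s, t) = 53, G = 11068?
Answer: 11113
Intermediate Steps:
D(s, t) = 45 (D(s, t) = -8 + 53 = 45)
G + D(156, -118) = 11068 + 45 = 11113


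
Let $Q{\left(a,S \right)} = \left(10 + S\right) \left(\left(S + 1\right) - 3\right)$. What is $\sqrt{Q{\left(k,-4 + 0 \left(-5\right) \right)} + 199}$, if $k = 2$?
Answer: $\sqrt{163} \approx 12.767$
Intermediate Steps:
$Q{\left(a,S \right)} = \left(-2 + S\right) \left(10 + S\right)$ ($Q{\left(a,S \right)} = \left(10 + S\right) \left(\left(1 + S\right) - 3\right) = \left(10 + S\right) \left(-2 + S\right) = \left(-2 + S\right) \left(10 + S\right)$)
$\sqrt{Q{\left(k,-4 + 0 \left(-5\right) \right)} + 199} = \sqrt{\left(-20 + \left(-4 + 0 \left(-5\right)\right)^{2} + 8 \left(-4 + 0 \left(-5\right)\right)\right) + 199} = \sqrt{\left(-20 + \left(-4 + 0\right)^{2} + 8 \left(-4 + 0\right)\right) + 199} = \sqrt{\left(-20 + \left(-4\right)^{2} + 8 \left(-4\right)\right) + 199} = \sqrt{\left(-20 + 16 - 32\right) + 199} = \sqrt{-36 + 199} = \sqrt{163}$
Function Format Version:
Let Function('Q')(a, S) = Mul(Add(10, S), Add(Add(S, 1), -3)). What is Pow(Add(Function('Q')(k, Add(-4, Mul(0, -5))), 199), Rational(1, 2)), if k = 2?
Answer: Pow(163, Rational(1, 2)) ≈ 12.767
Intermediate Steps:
Function('Q')(a, S) = Mul(Add(-2, S), Add(10, S)) (Function('Q')(a, S) = Mul(Add(10, S), Add(Add(1, S), -3)) = Mul(Add(10, S), Add(-2, S)) = Mul(Add(-2, S), Add(10, S)))
Pow(Add(Function('Q')(k, Add(-4, Mul(0, -5))), 199), Rational(1, 2)) = Pow(Add(Add(-20, Pow(Add(-4, Mul(0, -5)), 2), Mul(8, Add(-4, Mul(0, -5)))), 199), Rational(1, 2)) = Pow(Add(Add(-20, Pow(Add(-4, 0), 2), Mul(8, Add(-4, 0))), 199), Rational(1, 2)) = Pow(Add(Add(-20, Pow(-4, 2), Mul(8, -4)), 199), Rational(1, 2)) = Pow(Add(Add(-20, 16, -32), 199), Rational(1, 2)) = Pow(Add(-36, 199), Rational(1, 2)) = Pow(163, Rational(1, 2))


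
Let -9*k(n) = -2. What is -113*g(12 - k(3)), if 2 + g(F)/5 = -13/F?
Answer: 185885/106 ≈ 1753.6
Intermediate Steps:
k(n) = 2/9 (k(n) = -⅑*(-2) = 2/9)
g(F) = -10 - 65/F (g(F) = -10 + 5*(-13/F) = -10 - 65/F)
-113*g(12 - k(3)) = -113*(-10 - 65/(12 - 1*2/9)) = -113*(-10 - 65/(12 - 2/9)) = -113*(-10 - 65/106/9) = -113*(-10 - 65*9/106) = -113*(-10 - 585/106) = -113*(-1645/106) = 185885/106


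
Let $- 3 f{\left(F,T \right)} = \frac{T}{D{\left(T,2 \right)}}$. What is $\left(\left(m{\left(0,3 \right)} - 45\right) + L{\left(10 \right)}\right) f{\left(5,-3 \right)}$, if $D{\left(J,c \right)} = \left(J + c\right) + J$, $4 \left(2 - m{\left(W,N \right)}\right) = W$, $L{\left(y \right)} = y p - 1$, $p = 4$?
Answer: $1$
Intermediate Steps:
$L{\left(y \right)} = -1 + 4 y$ ($L{\left(y \right)} = y 4 - 1 = 4 y - 1 = -1 + 4 y$)
$m{\left(W,N \right)} = 2 - \frac{W}{4}$
$D{\left(J,c \right)} = c + 2 J$
$f{\left(F,T \right)} = - \frac{T}{3 \left(2 + 2 T\right)}$ ($f{\left(F,T \right)} = - \frac{T \frac{1}{2 + 2 T}}{3} = - \frac{T}{3 \left(2 + 2 T\right)}$)
$\left(\left(m{\left(0,3 \right)} - 45\right) + L{\left(10 \right)}\right) f{\left(5,-3 \right)} = \left(\left(\left(2 - 0\right) - 45\right) + \left(-1 + 4 \cdot 10\right)\right) \left(\left(-1\right) \left(-3\right) \frac{1}{6 + 6 \left(-3\right)}\right) = \left(\left(\left(2 + 0\right) - 45\right) + \left(-1 + 40\right)\right) \left(\left(-1\right) \left(-3\right) \frac{1}{6 - 18}\right) = \left(\left(2 - 45\right) + 39\right) \left(\left(-1\right) \left(-3\right) \frac{1}{-12}\right) = \left(-43 + 39\right) \left(\left(-1\right) \left(-3\right) \left(- \frac{1}{12}\right)\right) = \left(-4\right) \left(- \frac{1}{4}\right) = 1$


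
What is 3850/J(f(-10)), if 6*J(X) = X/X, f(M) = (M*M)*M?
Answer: 23100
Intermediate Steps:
f(M) = M³ (f(M) = M²*M = M³)
J(X) = ⅙ (J(X) = (X/X)/6 = (⅙)*1 = ⅙)
3850/J(f(-10)) = 3850/(⅙) = 3850*6 = 23100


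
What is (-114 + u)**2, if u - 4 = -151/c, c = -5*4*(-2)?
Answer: 20711601/1600 ≈ 12945.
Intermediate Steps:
c = 40 (c = -20*(-2) = 40)
u = 9/40 (u = 4 - 151/40 = 9/40 ≈ 0.22500)
(-114 + u)**2 = (-114 + 9/40)**2 = (-4551/40)**2 = 20711601/1600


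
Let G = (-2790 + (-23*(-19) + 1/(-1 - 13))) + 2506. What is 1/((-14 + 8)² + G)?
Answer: 14/2645 ≈ 0.0052930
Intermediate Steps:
G = 2141/14 (G = (-2790 + (437 + 1/(-14))) + 2506 = (-2790 + (437 - 1/14)) + 2506 = (-2790 + 6117/14) + 2506 = -32943/14 + 2506 = 2141/14 ≈ 152.93)
1/((-14 + 8)² + G) = 1/((-14 + 8)² + 2141/14) = 1/((-6)² + 2141/14) = 1/(36 + 2141/14) = 1/(2645/14) = 14/2645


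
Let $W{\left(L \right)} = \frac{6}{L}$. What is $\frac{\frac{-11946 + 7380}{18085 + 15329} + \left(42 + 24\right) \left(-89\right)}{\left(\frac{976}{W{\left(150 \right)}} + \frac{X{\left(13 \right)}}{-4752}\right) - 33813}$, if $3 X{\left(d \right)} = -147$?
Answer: $\frac{155452494384}{249104304863} \approx 0.62405$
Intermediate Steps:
$X{\left(d \right)} = -49$ ($X{\left(d \right)} = \frac{1}{3} \left(-147\right) = -49$)
$\frac{\frac{-11946 + 7380}{18085 + 15329} + \left(42 + 24\right) \left(-89\right)}{\left(\frac{976}{W{\left(150 \right)}} + \frac{X{\left(13 \right)}}{-4752}\right) - 33813} = \frac{\frac{-11946 + 7380}{18085 + 15329} + \left(42 + 24\right) \left(-89\right)}{\left(\frac{976}{6 \cdot \frac{1}{150}} - \frac{49}{-4752}\right) - 33813} = \frac{- \frac{4566}{33414} + 66 \left(-89\right)}{\left(\frac{976}{6 \cdot \frac{1}{150}} - - \frac{49}{4752}\right) - 33813} = \frac{\left(-4566\right) \frac{1}{33414} - 5874}{\left(976 \frac{1}{\frac{1}{25}} + \frac{49}{4752}\right) - 33813} = \frac{- \frac{761}{5569} - 5874}{\left(976 \cdot 25 + \frac{49}{4752}\right) - 33813} = - \frac{32713067}{5569 \left(\left(24400 + \frac{49}{4752}\right) - 33813\right)} = - \frac{32713067}{5569 \left(\frac{115948849}{4752} - 33813\right)} = - \frac{32713067}{5569 \left(- \frac{44730527}{4752}\right)} = \left(- \frac{32713067}{5569}\right) \left(- \frac{4752}{44730527}\right) = \frac{155452494384}{249104304863}$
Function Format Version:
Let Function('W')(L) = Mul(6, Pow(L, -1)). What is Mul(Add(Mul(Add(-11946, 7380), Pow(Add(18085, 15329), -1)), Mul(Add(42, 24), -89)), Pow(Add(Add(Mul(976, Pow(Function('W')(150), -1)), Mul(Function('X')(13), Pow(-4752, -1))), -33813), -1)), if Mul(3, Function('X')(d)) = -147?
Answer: Rational(155452494384, 249104304863) ≈ 0.62405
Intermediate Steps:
Function('X')(d) = -49 (Function('X')(d) = Mul(Rational(1, 3), -147) = -49)
Mul(Add(Mul(Add(-11946, 7380), Pow(Add(18085, 15329), -1)), Mul(Add(42, 24), -89)), Pow(Add(Add(Mul(976, Pow(Function('W')(150), -1)), Mul(Function('X')(13), Pow(-4752, -1))), -33813), -1)) = Mul(Add(Mul(Add(-11946, 7380), Pow(Add(18085, 15329), -1)), Mul(Add(42, 24), -89)), Pow(Add(Add(Mul(976, Pow(Mul(6, Pow(150, -1)), -1)), Mul(-49, Pow(-4752, -1))), -33813), -1)) = Mul(Add(Mul(-4566, Pow(33414, -1)), Mul(66, -89)), Pow(Add(Add(Mul(976, Pow(Mul(6, Rational(1, 150)), -1)), Mul(-49, Rational(-1, 4752))), -33813), -1)) = Mul(Add(Mul(-4566, Rational(1, 33414)), -5874), Pow(Add(Add(Mul(976, Pow(Rational(1, 25), -1)), Rational(49, 4752)), -33813), -1)) = Mul(Add(Rational(-761, 5569), -5874), Pow(Add(Add(Mul(976, 25), Rational(49, 4752)), -33813), -1)) = Mul(Rational(-32713067, 5569), Pow(Add(Add(24400, Rational(49, 4752)), -33813), -1)) = Mul(Rational(-32713067, 5569), Pow(Add(Rational(115948849, 4752), -33813), -1)) = Mul(Rational(-32713067, 5569), Pow(Rational(-44730527, 4752), -1)) = Mul(Rational(-32713067, 5569), Rational(-4752, 44730527)) = Rational(155452494384, 249104304863)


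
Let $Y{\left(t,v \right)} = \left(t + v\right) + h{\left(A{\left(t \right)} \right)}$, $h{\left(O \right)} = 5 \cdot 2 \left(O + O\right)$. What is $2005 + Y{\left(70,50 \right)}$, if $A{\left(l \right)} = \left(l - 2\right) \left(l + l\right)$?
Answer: $192525$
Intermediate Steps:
$A{\left(l \right)} = 2 l \left(-2 + l\right)$ ($A{\left(l \right)} = \left(-2 + l\right) 2 l = 2 l \left(-2 + l\right)$)
$h{\left(O \right)} = 20 O$ ($h{\left(O \right)} = 10 \cdot 2 O = 20 O$)
$Y{\left(t,v \right)} = t + v + 40 t \left(-2 + t\right)$ ($Y{\left(t,v \right)} = \left(t + v\right) + 20 \cdot 2 t \left(-2 + t\right) = \left(t + v\right) + 40 t \left(-2 + t\right) = t + v + 40 t \left(-2 + t\right)$)
$2005 + Y{\left(70,50 \right)} = 2005 + \left(70 + 50 + 40 \cdot 70 \left(-2 + 70\right)\right) = 2005 + \left(70 + 50 + 40 \cdot 70 \cdot 68\right) = 2005 + \left(70 + 50 + 190400\right) = 2005 + 190520 = 192525$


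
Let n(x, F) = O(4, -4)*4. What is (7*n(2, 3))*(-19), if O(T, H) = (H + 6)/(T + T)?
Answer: -133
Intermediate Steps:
O(T, H) = (6 + H)/(2*T) (O(T, H) = (6 + H)/((2*T)) = (6 + H)*(1/(2*T)) = (6 + H)/(2*T))
n(x, F) = 1 (n(x, F) = ((½)*(6 - 4)/4)*4 = ((½)*(¼)*2)*4 = (¼)*4 = 1)
(7*n(2, 3))*(-19) = (7*1)*(-19) = 7*(-19) = -133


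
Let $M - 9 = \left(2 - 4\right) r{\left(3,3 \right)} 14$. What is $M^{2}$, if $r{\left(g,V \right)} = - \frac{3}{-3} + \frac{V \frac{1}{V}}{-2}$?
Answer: $25$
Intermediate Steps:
$r{\left(g,V \right)} = \frac{1}{2}$ ($r{\left(g,V \right)} = \left(-3\right) \left(- \frac{1}{3}\right) + 1 \left(- \frac{1}{2}\right) = 1 - \frac{1}{2} = \frac{1}{2}$)
$M = -5$ ($M = 9 + \left(2 - 4\right) \frac{1}{2} \cdot 14 = 9 + \left(-2\right) \frac{1}{2} \cdot 14 = 9 - 14 = -5$)
$M^{2} = \left(-5\right)^{2} = 25$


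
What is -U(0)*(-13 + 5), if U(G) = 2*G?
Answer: 0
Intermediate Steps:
-U(0)*(-13 + 5) = -2*0*(-13 + 5) = -0*(-8) = -1*0 = 0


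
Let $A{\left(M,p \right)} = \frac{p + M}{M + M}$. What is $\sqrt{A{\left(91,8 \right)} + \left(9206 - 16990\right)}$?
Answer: $\frac{i \sqrt{257819198}}{182} \approx 88.224 i$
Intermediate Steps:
$A{\left(M,p \right)} = \frac{M + p}{2 M}$
$\sqrt{A{\left(91,8 \right)} + \left(9206 - 16990\right)} = \sqrt{\frac{91 + 8}{2 \cdot 91} + \left(9206 - 16990\right)} = \sqrt{\frac{1}{2} \cdot \frac{1}{91} \cdot 99 - 7784} = \sqrt{\frac{99}{182} - 7784} = \sqrt{- \frac{1416589}{182}} = \frac{i \sqrt{257819198}}{182}$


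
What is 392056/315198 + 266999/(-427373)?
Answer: 41698299043/67353557427 ≈ 0.61910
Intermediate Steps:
392056/315198 + 266999/(-427373) = 392056*(1/315198) + 266999*(-1/427373) = 196028/157599 - 266999/427373 = 41698299043/67353557427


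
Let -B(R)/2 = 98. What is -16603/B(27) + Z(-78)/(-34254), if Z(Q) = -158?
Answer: 284375065/3356892 ≈ 84.714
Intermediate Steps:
B(R) = -196 (B(R) = -2*98 = -196)
-16603/B(27) + Z(-78)/(-34254) = -16603/(-196) - 158/(-34254) = -16603*(-1/196) - 158*(-1/34254) = 16603/196 + 79/17127 = 284375065/3356892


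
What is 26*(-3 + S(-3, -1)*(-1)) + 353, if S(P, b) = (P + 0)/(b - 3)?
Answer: 511/2 ≈ 255.50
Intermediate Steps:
S(P, b) = P/(-3 + b)
26*(-3 + S(-3, -1)*(-1)) + 353 = 26*(-3 - 3/(-3 - 1)*(-1)) + 353 = 26*(-3 - 3/(-4)*(-1)) + 353 = 26*(-3 - 3*(-¼)*(-1)) + 353 = 26*(-3 + (¾)*(-1)) + 353 = 26*(-3 - ¾) + 353 = 26*(-15/4) + 353 = -195/2 + 353 = 511/2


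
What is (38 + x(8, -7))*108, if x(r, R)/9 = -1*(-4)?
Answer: 7992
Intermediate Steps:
x(r, R) = 36 (x(r, R) = 9*(-1*(-4)) = 9*4 = 36)
(38 + x(8, -7))*108 = (38 + 36)*108 = 74*108 = 7992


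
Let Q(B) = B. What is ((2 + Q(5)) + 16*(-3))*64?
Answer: -2624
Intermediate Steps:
((2 + Q(5)) + 16*(-3))*64 = ((2 + 5) + 16*(-3))*64 = (7 - 48)*64 = -41*64 = -2624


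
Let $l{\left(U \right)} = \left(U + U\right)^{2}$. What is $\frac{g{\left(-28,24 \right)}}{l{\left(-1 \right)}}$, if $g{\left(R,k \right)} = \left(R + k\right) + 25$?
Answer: $\frac{21}{4} \approx 5.25$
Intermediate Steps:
$g{\left(R,k \right)} = 25 + R + k$
$l{\left(U \right)} = 4 U^{2}$ ($l{\left(U \right)} = \left(2 U\right)^{2} = 4 U^{2}$)
$\frac{g{\left(-28,24 \right)}}{l{\left(-1 \right)}} = \frac{25 - 28 + 24}{4 \left(-1\right)^{2}} = \frac{21}{4 \cdot 1} = \frac{21}{4}$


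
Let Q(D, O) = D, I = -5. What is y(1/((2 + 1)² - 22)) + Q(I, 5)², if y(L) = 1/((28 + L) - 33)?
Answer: 1637/66 ≈ 24.803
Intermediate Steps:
y(L) = 1/(-5 + L)
y(1/((2 + 1)² - 22)) + Q(I, 5)² = 1/(-5 + 1/((2 + 1)² - 22)) + (-5)² = 1/(-5 + 1/(3² - 22)) + 25 = 1/(-5 + 1/(9 - 22)) + 25 = 1/(-5 + 1/(-13)) + 25 = 1/(-5 - 1/13) + 25 = 1/(-66/13) + 25 = -13/66 + 25 = 1637/66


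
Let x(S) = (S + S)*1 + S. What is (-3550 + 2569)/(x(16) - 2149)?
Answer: 981/2101 ≈ 0.46692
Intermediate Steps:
x(S) = 3*S (x(S) = (2*S)*1 + S = 2*S + S = 3*S)
(-3550 + 2569)/(x(16) - 2149) = (-3550 + 2569)/(3*16 - 2149) = -981/(48 - 2149) = -981/(-2101) = -981*(-1/2101) = 981/2101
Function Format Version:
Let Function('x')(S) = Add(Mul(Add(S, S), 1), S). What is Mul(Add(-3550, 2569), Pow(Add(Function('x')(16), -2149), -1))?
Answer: Rational(981, 2101) ≈ 0.46692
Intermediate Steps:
Function('x')(S) = Mul(3, S) (Function('x')(S) = Add(Mul(Mul(2, S), 1), S) = Add(Mul(2, S), S) = Mul(3, S))
Mul(Add(-3550, 2569), Pow(Add(Function('x')(16), -2149), -1)) = Mul(Add(-3550, 2569), Pow(Add(Mul(3, 16), -2149), -1)) = Mul(-981, Pow(Add(48, -2149), -1)) = Mul(-981, Pow(-2101, -1)) = Mul(-981, Rational(-1, 2101)) = Rational(981, 2101)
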